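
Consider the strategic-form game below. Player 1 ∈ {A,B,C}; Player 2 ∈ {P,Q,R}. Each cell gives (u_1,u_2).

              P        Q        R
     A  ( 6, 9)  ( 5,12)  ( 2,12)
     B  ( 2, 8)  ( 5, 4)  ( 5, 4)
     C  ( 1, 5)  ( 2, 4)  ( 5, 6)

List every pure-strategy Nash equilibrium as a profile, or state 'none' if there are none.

NE set: (A,Q), (C,R)

(A,P): not NE [P2→R gives 12>9]
(A,Q): NE
(A,R): not NE [P1→C gives 5>2]
(B,P): not NE [P1→A gives 6>2]
(B,Q): not NE [P2→P gives 8>4]
(B,R): not NE [P2→P gives 8>4]
(C,P): not NE [P1→A gives 6>1; P2→R gives 6>5]
(C,Q): not NE [P1→B gives 5>2; P2→R gives 6>4]
(C,R): NE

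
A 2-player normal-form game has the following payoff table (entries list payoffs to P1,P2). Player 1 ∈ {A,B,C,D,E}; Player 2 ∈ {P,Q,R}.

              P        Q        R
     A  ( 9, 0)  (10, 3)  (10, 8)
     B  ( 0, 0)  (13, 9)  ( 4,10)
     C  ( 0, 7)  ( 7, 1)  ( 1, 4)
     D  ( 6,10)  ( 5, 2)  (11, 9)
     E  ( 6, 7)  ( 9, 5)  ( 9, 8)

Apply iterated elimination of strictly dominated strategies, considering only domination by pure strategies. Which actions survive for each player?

P1 drop C (A beats it: P:9>0 Q:10>7 R:10>1)
P1 drop E (A beats it: P:9>6 Q:10>9 R:10>9)
P2 drop Q (R beats it: A:8>3 B:10>9 D:9>2)
P1 drop B (A beats it: P:9>0 R:10>4)
P1→{A,D} P2→{P,R}

Survivors P1:{A,D} P2:{P,R}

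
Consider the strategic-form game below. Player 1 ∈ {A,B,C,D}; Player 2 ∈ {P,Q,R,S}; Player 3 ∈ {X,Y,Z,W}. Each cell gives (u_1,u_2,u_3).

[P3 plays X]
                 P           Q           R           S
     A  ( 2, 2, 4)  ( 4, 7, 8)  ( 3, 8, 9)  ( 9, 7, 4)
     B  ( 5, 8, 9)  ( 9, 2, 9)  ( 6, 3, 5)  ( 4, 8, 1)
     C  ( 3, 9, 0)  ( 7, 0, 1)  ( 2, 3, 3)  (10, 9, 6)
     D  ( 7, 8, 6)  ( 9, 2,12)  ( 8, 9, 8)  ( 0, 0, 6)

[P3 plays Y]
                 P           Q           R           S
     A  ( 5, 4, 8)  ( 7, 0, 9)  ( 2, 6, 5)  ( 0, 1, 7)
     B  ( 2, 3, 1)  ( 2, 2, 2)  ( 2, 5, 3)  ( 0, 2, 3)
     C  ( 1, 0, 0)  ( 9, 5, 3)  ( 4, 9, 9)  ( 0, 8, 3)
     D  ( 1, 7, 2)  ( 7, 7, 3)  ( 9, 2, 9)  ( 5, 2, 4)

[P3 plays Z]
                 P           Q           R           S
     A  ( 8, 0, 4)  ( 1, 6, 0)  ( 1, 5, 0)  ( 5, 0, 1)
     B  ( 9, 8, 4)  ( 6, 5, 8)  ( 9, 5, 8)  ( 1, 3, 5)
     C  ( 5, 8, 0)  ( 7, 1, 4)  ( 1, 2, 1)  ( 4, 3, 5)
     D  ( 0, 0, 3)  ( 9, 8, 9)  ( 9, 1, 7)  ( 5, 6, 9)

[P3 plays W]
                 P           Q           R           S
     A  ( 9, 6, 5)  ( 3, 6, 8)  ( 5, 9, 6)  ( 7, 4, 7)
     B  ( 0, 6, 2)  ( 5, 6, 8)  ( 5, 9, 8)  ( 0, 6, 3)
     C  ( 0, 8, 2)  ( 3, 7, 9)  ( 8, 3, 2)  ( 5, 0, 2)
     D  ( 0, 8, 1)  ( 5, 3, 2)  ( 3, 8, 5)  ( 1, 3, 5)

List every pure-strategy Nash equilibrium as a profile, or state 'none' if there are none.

(A,P,X): not NE [P1→D gives 7>2; P2→R gives 8>2; P3→Y gives 8>4]
(A,P,Y): not NE [P2→R gives 6>4]
(A,P,Z): not NE [P1→B gives 9>8; P2→Q gives 6>0; P3→Y gives 8>4]
(A,P,W): not NE [P2→R gives 9>6; P3→Y gives 8>5]
(A,Q,X): not NE [P1→D gives 9>4; P2→R gives 8>7; P3→Y gives 9>8]
(A,Q,Y): not NE [P1→C gives 9>7; P2→R gives 6>0]
(A,Q,Z): not NE [P1→D gives 9>1; P3→Y gives 9>0]
(A,Q,W): not NE [P1→D gives 5>3; P2→R gives 9>6; P3→Y gives 9>8]
(A,R,X): not NE [P1→D gives 8>3]
(A,R,Y): not NE [P1→D gives 9>2; P3→X gives 9>5]
(A,R,Z): not NE [P1→D gives 9>1; P2→Q gives 6>5; P3→X gives 9>0]
(A,R,W): not NE [P1→C gives 8>5; P3→X gives 9>6]
(A,S,X): not NE [P1→C gives 10>9; P2→R gives 8>7; P3→W gives 7>4]
(A,S,Y): not NE [P1→D gives 5>0; P2→R gives 6>1]
(A,S,Z): not NE [P2→Q gives 6>0; P3→W gives 7>1]
(A,S,W): not NE [P2→R gives 9>4]
(B,P,X): not NE [P1→D gives 7>5]
(B,P,Y): not NE [P1→A gives 5>2; P2→R gives 5>3; P3→X gives 9>1]
(B,P,Z): not NE [P3→X gives 9>4]
(B,P,W): not NE [P1→A gives 9>0; P2→R gives 9>6; P3→X gives 9>2]
(B,Q,X): not NE [P2→S gives 8>2]
(B,Q,Y): not NE [P1→C gives 9>2; P2→R gives 5>2; P3→X gives 9>2]
(B,Q,Z): not NE [P1→D gives 9>6; P2→P gives 8>5; P3→X gives 9>8]
(B,Q,W): not NE [P2→R gives 9>6; P3→X gives 9>8]
(B,R,X): not NE [P1→D gives 8>6; P2→S gives 8>3; P3→W gives 8>5]
(B,R,Y): not NE [P1→D gives 9>2; P3→W gives 8>3]
(B,R,Z): not NE [P2→P gives 8>5]
(B,R,W): not NE [P1→C gives 8>5]
(B,S,X): not NE [P1→C gives 10>4; P3→Z gives 5>1]
(B,S,Y): not NE [P1→D gives 5>0; P2→R gives 5>2; P3→Z gives 5>3]
(B,S,Z): not NE [P1→D gives 5>1; P2→P gives 8>3]
(B,S,W): not NE [P1→A gives 7>0; P2→R gives 9>6; P3→Z gives 5>3]
(C,P,X): not NE [P1→D gives 7>3; P3→W gives 2>0]
(C,P,Y): not NE [P1→A gives 5>1; P2→R gives 9>0; P3→W gives 2>0]
(C,P,Z): not NE [P1→B gives 9>5; P3→W gives 2>0]
(C,P,W): not NE [P1→A gives 9>0]
(C,Q,X): not NE [P1→D gives 9>7; P2→S gives 9>0; P3→W gives 9>1]
(C,Q,Y): not NE [P2→R gives 9>5; P3→W gives 9>3]
(C,Q,Z): not NE [P1→D gives 9>7; P2→P gives 8>1; P3→W gives 9>4]
(C,Q,W): not NE [P1→D gives 5>3; P2→P gives 8>7]
(C,R,X): not NE [P1→D gives 8>2; P2→S gives 9>3; P3→Y gives 9>3]
(C,R,Y): not NE [P1→D gives 9>4]
(C,R,Z): not NE [P1→D gives 9>1; P2→P gives 8>2; P3→Y gives 9>1]
(C,R,W): not NE [P2→P gives 8>3; P3→Y gives 9>2]
(C,S,X): NE
(C,S,Y): not NE [P1→D gives 5>0; P2→R gives 9>8; P3→X gives 6>3]
(C,S,Z): not NE [P1→D gives 5>4; P2→P gives 8>3; P3→X gives 6>5]
(C,S,W): not NE [P1→A gives 7>5; P2→P gives 8>0; P3→X gives 6>2]
(D,P,X): not NE [P2→R gives 9>8]
(D,P,Y): not NE [P1→A gives 5>1; P3→X gives 6>2]
(D,P,Z): not NE [P1→B gives 9>0; P2→Q gives 8>0; P3→X gives 6>3]
(D,P,W): not NE [P1→A gives 9>0; P3→X gives 6>1]
(D,Q,X): not NE [P2→R gives 9>2]
(D,Q,Y): not NE [P1→C gives 9>7; P3→X gives 12>3]
(D,Q,Z): not NE [P3→X gives 12>9]
(D,Q,W): not NE [P2→R gives 8>3; P3→X gives 12>2]
(D,R,X): not NE [P3→Y gives 9>8]
(D,R,Y): not NE [P2→Q gives 7>2]
(D,R,Z): not NE [P2→Q gives 8>1; P3→Y gives 9>7]
(D,R,W): not NE [P1→C gives 8>3; P3→Y gives 9>5]
(D,S,X): not NE [P1→C gives 10>0; P2→R gives 9>0; P3→Z gives 9>6]
(D,S,Y): not NE [P2→Q gives 7>2; P3→Z gives 9>4]
(D,S,Z): not NE [P2→Q gives 8>6]
(D,S,W): not NE [P1→A gives 7>1; P2→R gives 8>3; P3→Z gives 9>5]

NE set: (C,S,X)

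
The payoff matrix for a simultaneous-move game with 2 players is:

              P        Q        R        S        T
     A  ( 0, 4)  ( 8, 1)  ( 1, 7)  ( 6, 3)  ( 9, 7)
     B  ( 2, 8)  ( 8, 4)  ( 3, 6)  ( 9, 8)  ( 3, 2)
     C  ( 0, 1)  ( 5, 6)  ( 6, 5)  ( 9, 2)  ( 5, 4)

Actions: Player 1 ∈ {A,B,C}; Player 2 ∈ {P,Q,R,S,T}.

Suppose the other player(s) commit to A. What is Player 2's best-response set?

u_2(P vs A) = 4
u_2(Q vs A) = 1
u_2(R vs A) = 7
u_2(S vs A) = 3
u_2(T vs A) = 7
max payoff 7 at {R,T}

P2 best: {R,T}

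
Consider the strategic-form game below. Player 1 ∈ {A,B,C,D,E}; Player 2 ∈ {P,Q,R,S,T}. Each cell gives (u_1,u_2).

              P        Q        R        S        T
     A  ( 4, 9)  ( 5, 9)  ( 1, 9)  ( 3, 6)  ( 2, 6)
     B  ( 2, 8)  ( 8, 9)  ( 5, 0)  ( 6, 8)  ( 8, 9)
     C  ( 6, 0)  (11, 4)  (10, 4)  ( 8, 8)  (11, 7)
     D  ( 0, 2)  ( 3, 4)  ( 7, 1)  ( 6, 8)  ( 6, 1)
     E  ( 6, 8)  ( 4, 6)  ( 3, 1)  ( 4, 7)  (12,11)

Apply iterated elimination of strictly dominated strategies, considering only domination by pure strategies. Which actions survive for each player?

IESDS → P1:{C,E} P2:{S,T}

P1 drop A (C beats it: P:6>4 Q:11>5 R:10>1 S:8>3 T:11>2)
P1 drop B (C beats it: P:6>2 Q:11>8 R:10>5 S:8>6 T:11>8)
P1 drop D (C beats it: P:6>0 Q:11>3 R:10>7 S:8>6 T:11>6)
P2 drop P (T beats it: C:7>0 E:11>8)
P2 drop Q (S beats it: C:8>4 E:7>6)
P2 drop R (S beats it: C:8>4 E:7>1)
P1→{C,E} P2→{S,T}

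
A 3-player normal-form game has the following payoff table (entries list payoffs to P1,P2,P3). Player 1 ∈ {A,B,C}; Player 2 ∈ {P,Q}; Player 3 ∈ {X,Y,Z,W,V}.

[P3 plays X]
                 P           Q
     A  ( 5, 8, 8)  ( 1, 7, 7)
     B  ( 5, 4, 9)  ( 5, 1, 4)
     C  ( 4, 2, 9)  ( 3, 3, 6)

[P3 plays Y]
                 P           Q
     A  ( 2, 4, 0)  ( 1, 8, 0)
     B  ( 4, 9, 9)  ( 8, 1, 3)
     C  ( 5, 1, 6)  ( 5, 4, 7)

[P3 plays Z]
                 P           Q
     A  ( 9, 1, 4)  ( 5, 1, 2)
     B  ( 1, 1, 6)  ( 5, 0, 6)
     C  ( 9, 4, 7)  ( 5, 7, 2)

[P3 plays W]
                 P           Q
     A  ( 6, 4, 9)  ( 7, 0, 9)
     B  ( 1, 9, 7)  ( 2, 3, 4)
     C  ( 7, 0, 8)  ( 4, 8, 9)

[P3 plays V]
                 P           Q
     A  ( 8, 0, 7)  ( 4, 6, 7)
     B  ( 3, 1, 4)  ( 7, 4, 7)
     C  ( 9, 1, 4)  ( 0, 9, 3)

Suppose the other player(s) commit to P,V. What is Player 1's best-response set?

u_1(A vs P,V) = 8
u_1(B vs P,V) = 3
u_1(C vs P,V) = 9
max payoff 9 at {C}

P1 best: {C}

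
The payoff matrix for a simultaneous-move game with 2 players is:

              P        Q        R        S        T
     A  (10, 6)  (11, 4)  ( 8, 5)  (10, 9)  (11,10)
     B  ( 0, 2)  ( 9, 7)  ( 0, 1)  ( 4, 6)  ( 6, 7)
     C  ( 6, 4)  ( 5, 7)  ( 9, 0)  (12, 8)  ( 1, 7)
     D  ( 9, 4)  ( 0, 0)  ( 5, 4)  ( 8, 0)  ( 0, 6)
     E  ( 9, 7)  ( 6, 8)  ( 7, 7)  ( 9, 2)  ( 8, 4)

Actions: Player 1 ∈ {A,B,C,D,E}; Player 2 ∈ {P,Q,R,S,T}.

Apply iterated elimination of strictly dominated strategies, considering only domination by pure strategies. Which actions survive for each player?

P1 drop B (A beats it: P:10>0 Q:11>9 R:8>0 S:10>4 T:11>6)
P1 drop D (A beats it: P:10>9 Q:11>0 R:8>5 S:10>8 T:11>0)
P1 drop E (A beats it: P:10>9 Q:11>6 R:8>7 S:10>9 T:11>8)
P2 drop P (S beats it: A:9>6 C:8>4)
P2 drop Q (S beats it: A:9>4 C:8>7)
P2 drop R (S beats it: A:9>5 C:8>0)
P1→{A,C} P2→{S,T}

Remaining: P1:{A,C} P2:{S,T}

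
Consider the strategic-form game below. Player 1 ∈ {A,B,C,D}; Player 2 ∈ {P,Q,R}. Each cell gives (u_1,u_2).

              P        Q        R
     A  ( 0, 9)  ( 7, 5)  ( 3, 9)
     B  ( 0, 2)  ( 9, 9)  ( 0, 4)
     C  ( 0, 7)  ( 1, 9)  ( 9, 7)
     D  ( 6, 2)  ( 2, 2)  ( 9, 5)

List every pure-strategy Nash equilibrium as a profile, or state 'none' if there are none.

(A,P): not NE [P1→D gives 6>0]
(A,Q): not NE [P1→B gives 9>7; P2→R gives 9>5]
(A,R): not NE [P1→D gives 9>3]
(B,P): not NE [P1→D gives 6>0; P2→Q gives 9>2]
(B,Q): NE
(B,R): not NE [P1→D gives 9>0; P2→Q gives 9>4]
(C,P): not NE [P1→D gives 6>0; P2→Q gives 9>7]
(C,Q): not NE [P1→B gives 9>1]
(C,R): not NE [P2→Q gives 9>7]
(D,P): not NE [P2→R gives 5>2]
(D,Q): not NE [P1→B gives 9>2; P2→R gives 5>2]
(D,R): NE

NE set: (B,Q), (D,R)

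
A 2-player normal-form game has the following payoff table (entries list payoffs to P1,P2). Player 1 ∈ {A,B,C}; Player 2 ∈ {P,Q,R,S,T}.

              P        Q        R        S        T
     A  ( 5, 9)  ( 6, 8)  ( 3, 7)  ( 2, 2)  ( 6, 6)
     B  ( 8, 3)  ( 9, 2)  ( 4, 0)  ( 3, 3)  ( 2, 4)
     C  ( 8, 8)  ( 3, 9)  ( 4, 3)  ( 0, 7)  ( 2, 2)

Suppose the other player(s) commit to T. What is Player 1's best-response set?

argmax u_1 = {A}

u_1(A vs T) = 6
u_1(B vs T) = 2
u_1(C vs T) = 2
max payoff 6 at {A}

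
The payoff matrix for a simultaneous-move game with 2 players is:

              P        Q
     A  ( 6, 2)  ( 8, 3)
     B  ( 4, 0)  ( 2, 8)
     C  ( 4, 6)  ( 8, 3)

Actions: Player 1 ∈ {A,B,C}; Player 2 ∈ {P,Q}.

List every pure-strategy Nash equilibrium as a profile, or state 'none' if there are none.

PSNE = {(A,Q)}

(A,P): not NE [P2→Q gives 3>2]
(A,Q): NE
(B,P): not NE [P1→A gives 6>4; P2→Q gives 8>0]
(B,Q): not NE [P1→C gives 8>2]
(C,P): not NE [P1→A gives 6>4]
(C,Q): not NE [P2→P gives 6>3]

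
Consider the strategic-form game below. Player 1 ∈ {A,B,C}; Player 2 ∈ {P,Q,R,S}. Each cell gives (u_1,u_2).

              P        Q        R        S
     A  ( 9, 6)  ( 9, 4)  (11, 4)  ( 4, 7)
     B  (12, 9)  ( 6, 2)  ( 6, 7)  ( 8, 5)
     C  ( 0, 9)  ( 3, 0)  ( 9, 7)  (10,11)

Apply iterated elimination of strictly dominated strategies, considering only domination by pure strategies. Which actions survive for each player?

Remaining: P1:{B,C} P2:{P,S}

P2 drop Q (P beats it: A:6>4 B:9>2 C:9>0)
P2 drop R (P beats it: A:6>4 B:9>7 C:9>7)
P1 drop A (B beats it: P:12>9 S:8>4)
P1→{B,C} P2→{P,S}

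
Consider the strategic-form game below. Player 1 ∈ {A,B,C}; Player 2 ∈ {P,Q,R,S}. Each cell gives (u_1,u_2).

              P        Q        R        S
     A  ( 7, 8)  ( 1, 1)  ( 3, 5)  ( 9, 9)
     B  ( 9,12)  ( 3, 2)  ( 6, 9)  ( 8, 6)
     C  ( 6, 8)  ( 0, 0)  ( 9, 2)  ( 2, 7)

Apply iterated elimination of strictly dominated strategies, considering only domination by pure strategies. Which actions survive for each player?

P2 drop Q (P beats it: A:8>1 B:12>2 C:8>0)
P2 drop R (P beats it: A:8>5 B:12>9 C:8>2)
P1 drop C (A beats it: P:7>6 S:9>2)
P1→{A,B} P2→{P,S}

IESDS → P1:{A,B} P2:{P,S}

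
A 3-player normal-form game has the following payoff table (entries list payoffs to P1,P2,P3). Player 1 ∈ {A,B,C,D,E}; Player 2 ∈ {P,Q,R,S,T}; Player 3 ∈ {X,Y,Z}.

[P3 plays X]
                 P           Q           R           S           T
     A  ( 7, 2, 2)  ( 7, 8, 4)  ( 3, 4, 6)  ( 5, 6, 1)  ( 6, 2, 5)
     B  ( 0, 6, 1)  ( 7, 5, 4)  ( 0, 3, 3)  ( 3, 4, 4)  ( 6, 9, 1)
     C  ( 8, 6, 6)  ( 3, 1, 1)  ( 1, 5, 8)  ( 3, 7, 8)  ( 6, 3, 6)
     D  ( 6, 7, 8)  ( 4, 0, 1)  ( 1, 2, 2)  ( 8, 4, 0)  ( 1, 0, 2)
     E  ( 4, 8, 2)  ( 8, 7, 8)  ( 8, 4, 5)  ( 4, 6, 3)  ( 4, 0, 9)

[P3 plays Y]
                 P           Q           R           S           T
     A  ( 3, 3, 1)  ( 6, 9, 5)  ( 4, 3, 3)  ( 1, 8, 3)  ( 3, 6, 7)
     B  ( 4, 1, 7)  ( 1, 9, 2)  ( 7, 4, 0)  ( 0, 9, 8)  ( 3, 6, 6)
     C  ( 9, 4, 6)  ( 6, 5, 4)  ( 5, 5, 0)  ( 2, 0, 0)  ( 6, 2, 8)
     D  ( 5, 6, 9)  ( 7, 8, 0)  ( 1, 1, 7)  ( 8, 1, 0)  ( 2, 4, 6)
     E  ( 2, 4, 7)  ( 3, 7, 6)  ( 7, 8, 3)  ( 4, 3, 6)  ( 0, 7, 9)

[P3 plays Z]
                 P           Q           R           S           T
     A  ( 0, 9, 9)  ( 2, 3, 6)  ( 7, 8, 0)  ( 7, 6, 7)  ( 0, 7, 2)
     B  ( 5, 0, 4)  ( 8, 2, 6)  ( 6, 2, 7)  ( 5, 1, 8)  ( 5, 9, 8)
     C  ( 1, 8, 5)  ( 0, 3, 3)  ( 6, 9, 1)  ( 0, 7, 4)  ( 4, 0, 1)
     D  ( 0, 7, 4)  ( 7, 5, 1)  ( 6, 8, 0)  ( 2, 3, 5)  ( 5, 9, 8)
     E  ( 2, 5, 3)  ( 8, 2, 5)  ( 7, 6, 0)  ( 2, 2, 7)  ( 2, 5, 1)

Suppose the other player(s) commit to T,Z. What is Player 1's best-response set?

BR_1 = {B,D}

u_1(A vs T,Z) = 0
u_1(B vs T,Z) = 5
u_1(C vs T,Z) = 4
u_1(D vs T,Z) = 5
u_1(E vs T,Z) = 2
max payoff 5 at {B,D}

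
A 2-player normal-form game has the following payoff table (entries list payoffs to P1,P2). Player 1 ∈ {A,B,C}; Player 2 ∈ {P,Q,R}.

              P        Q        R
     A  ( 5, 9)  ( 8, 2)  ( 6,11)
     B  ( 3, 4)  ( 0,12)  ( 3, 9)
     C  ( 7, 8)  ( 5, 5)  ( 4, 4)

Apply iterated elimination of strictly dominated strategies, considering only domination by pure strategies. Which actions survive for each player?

P1 drop B (A beats it: P:5>3 Q:8>0 R:6>3)
P2 drop Q (P beats it: A:9>2 C:8>5)
P1→{A,C} P2→{P,R}

Remaining: P1:{A,C} P2:{P,R}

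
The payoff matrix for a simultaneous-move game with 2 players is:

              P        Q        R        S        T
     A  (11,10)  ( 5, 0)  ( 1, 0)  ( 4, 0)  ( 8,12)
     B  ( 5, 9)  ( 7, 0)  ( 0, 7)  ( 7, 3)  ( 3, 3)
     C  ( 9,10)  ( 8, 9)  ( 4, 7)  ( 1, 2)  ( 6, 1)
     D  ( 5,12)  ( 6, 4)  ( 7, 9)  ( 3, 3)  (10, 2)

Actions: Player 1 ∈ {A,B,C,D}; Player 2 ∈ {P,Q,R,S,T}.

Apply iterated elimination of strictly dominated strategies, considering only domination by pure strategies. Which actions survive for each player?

P2 drop Q (P beats it: A:10>0 B:9>0 C:10>9 D:12>4)
P2 drop R (P beats it: A:10>0 B:9>7 C:10>7 D:12>9)
P1 drop C (A beats it: P:11>9 S:4>1 T:8>6)
P2 drop S (P beats it: A:10>0 B:9>3 D:12>3)
P1 drop B (A beats it: P:11>5 T:8>3)
P1→{A,D} P2→{P,T}

Remaining: P1:{A,D} P2:{P,T}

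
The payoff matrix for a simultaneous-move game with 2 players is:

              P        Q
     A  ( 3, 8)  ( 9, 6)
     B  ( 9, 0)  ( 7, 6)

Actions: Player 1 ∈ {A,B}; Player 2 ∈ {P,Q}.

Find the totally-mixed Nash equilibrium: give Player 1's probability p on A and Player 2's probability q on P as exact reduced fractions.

P1 mixes 3/4 on A; P2 mixes 1/4 on P

P1 indiff ⇒ q·3+(1-q)·9 = q·9+(1-q)·7 ⇒ q(-6) = (1-q)(-2) ⇒ q = 1/4
P2 indiff ⇒ p·8+(1-p)·0 = p·6+(1-p)·6 ⇒ p(2) = (1-p)(6) ⇒ p = 3/4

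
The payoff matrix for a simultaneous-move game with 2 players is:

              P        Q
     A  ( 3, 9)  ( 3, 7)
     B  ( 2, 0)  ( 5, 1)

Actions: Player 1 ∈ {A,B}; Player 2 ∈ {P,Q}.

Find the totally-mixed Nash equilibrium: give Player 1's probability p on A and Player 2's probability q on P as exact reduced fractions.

P1 indiff ⇒ q·3+(1-q)·3 = q·2+(1-q)·5 ⇒ q(1) = (1-q)(2) ⇒ q = 2/3
P2 indiff ⇒ p·9+(1-p)·0 = p·7+(1-p)·1 ⇒ p(2) = (1-p)(1) ⇒ p = 1/3

(p,q) = (1/3, 2/3)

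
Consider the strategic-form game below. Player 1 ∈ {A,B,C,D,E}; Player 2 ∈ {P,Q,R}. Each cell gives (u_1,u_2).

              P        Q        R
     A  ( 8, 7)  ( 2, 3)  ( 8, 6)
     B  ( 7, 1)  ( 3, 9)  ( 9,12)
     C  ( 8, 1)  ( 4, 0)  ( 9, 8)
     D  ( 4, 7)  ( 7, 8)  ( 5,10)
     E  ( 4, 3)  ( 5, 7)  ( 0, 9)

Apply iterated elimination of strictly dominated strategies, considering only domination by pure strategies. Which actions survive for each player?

P2 drop Q (R beats it: A:6>3 B:12>9 C:8>0 D:10>8 E:9>7)
P1 drop D (A beats it: P:8>4 R:8>5)
P1 drop E (A beats it: P:8>4 R:8>0)
P1→{A,B,C} P2→{P,R}

Survivors P1:{A,B,C} P2:{P,R}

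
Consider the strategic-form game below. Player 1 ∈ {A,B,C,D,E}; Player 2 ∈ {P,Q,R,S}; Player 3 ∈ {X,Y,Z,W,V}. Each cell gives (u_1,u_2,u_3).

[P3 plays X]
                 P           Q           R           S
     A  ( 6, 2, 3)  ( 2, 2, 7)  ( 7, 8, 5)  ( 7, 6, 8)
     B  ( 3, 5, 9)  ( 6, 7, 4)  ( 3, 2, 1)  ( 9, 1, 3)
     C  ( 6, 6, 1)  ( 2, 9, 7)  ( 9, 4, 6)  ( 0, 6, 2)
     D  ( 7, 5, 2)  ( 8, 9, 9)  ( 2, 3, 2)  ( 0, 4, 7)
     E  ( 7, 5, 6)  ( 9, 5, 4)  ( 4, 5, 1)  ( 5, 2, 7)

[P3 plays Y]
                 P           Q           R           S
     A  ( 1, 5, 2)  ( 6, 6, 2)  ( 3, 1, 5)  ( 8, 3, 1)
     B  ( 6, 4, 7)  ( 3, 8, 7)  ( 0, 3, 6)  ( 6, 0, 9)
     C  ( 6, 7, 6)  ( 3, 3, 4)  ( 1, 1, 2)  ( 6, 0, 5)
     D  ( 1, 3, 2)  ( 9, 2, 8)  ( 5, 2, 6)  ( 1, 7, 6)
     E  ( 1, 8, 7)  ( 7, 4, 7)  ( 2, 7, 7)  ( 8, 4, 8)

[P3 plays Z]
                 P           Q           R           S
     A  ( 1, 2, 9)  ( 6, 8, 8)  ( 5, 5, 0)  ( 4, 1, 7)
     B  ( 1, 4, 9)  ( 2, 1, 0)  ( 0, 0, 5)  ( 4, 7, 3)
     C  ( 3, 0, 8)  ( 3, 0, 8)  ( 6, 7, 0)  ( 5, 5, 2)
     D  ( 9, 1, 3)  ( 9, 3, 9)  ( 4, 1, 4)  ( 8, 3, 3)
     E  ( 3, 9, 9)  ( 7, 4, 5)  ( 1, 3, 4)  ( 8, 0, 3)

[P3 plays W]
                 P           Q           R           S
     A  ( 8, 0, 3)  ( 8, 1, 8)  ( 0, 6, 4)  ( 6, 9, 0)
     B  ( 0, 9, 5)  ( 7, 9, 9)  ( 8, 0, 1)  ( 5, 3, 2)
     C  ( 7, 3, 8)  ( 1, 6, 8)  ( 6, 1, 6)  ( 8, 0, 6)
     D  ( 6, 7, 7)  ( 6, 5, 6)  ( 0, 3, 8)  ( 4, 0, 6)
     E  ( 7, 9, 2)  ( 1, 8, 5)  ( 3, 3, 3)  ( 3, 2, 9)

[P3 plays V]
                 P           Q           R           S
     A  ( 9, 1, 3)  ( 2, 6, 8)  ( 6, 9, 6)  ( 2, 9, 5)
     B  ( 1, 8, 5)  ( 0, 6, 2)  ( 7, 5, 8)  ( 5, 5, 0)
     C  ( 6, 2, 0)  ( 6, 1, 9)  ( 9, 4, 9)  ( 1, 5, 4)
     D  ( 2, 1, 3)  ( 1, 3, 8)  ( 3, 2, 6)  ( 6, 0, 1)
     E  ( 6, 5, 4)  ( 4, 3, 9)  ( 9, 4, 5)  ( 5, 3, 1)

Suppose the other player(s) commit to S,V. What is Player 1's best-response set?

u_1(A vs S,V) = 2
u_1(B vs S,V) = 5
u_1(C vs S,V) = 1
u_1(D vs S,V) = 6
u_1(E vs S,V) = 5
max payoff 6 at {D}

P1 best: {D}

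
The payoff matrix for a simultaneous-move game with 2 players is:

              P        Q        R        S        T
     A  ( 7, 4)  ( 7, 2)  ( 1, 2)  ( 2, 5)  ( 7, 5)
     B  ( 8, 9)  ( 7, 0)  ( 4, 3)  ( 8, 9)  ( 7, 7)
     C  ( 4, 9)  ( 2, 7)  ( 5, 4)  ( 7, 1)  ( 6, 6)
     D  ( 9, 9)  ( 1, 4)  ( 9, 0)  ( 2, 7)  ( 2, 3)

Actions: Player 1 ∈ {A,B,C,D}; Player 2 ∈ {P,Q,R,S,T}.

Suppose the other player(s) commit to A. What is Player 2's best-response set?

BR_2 = {S,T}

u_2(P vs A) = 4
u_2(Q vs A) = 2
u_2(R vs A) = 2
u_2(S vs A) = 5
u_2(T vs A) = 5
max payoff 5 at {S,T}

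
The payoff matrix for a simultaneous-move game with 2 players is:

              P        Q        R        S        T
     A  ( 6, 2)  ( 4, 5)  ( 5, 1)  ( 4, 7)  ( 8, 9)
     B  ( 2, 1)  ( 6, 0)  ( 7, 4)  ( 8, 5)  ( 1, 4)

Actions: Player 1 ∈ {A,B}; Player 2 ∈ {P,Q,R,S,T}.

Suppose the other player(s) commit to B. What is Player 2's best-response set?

u_2(P vs B) = 1
u_2(Q vs B) = 0
u_2(R vs B) = 4
u_2(S vs B) = 5
u_2(T vs B) = 4
max payoff 5 at {S}

BR_2 = {S}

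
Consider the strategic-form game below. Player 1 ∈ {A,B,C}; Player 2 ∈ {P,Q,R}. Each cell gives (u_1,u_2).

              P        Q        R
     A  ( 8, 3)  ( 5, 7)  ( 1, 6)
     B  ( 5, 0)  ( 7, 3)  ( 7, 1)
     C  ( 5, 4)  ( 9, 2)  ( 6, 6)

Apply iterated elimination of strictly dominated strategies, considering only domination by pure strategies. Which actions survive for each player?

P2 drop P (R beats it: A:6>3 B:1>0 C:6>4)
P1 drop A (B beats it: Q:7>5 R:7>1)
P1→{B,C} P2→{Q,R}

Survivors P1:{B,C} P2:{Q,R}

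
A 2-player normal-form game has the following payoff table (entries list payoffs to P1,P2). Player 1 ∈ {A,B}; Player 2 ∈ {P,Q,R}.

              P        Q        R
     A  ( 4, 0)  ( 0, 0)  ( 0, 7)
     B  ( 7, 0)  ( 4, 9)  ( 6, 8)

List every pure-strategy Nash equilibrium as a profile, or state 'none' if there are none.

(A,P): not NE [P1→B gives 7>4; P2→R gives 7>0]
(A,Q): not NE [P1→B gives 4>0; P2→R gives 7>0]
(A,R): not NE [P1→B gives 6>0]
(B,P): not NE [P2→Q gives 9>0]
(B,Q): NE
(B,R): not NE [P2→Q gives 9>8]

Nash profiles: (B,Q)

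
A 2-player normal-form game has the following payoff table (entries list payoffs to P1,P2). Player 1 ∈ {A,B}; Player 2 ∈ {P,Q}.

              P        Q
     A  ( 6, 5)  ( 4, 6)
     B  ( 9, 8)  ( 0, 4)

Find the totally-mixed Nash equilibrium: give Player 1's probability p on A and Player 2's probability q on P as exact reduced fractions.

P1 indiff ⇒ q·6+(1-q)·4 = q·9+(1-q)·0 ⇒ q(-3) = (1-q)(-4) ⇒ q = 4/7
P2 indiff ⇒ p·5+(1-p)·8 = p·6+(1-p)·4 ⇒ p(-1) = (1-p)(-4) ⇒ p = 4/5

P1 mixes 4/5 on A; P2 mixes 4/7 on P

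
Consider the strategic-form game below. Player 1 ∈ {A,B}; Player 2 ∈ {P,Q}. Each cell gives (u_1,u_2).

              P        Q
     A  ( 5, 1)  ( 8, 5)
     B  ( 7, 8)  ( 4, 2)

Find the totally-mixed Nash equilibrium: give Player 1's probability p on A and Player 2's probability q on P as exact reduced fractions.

P1 indiff ⇒ q·5+(1-q)·8 = q·7+(1-q)·4 ⇒ q(-2) = (1-q)(-4) ⇒ q = 2/3
P2 indiff ⇒ p·1+(1-p)·8 = p·5+(1-p)·2 ⇒ p(-4) = (1-p)(-6) ⇒ p = 3/5

p=3/5, q=2/3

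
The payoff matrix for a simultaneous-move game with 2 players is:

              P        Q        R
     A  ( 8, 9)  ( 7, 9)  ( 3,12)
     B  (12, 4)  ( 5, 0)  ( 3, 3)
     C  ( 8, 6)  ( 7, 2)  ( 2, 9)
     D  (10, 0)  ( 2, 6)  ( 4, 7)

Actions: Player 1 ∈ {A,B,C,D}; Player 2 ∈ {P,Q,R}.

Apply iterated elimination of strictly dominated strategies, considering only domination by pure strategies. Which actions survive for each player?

IESDS → P1:{B,D} P2:{P,R}

P2 drop Q (R beats it: A:12>9 B:3>0 C:9>2 D:7>6)
P1 drop A (D beats it: P:10>8 R:4>3)
P1 drop C (B beats it: P:12>8 R:3>2)
P1→{B,D} P2→{P,R}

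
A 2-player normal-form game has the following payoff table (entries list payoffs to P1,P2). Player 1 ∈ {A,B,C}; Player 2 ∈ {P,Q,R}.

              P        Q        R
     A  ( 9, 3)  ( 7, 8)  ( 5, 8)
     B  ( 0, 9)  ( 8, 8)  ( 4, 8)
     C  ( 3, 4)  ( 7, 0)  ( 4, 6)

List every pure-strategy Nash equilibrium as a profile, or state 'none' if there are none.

(A,P): not NE [P2→R gives 8>3]
(A,Q): not NE [P1→B gives 8>7]
(A,R): NE
(B,P): not NE [P1→A gives 9>0]
(B,Q): not NE [P2→P gives 9>8]
(B,R): not NE [P1→A gives 5>4; P2→P gives 9>8]
(C,P): not NE [P1→A gives 9>3; P2→R gives 6>4]
(C,Q): not NE [P1→B gives 8>7; P2→R gives 6>0]
(C,R): not NE [P1→A gives 5>4]

NE set: (A,R)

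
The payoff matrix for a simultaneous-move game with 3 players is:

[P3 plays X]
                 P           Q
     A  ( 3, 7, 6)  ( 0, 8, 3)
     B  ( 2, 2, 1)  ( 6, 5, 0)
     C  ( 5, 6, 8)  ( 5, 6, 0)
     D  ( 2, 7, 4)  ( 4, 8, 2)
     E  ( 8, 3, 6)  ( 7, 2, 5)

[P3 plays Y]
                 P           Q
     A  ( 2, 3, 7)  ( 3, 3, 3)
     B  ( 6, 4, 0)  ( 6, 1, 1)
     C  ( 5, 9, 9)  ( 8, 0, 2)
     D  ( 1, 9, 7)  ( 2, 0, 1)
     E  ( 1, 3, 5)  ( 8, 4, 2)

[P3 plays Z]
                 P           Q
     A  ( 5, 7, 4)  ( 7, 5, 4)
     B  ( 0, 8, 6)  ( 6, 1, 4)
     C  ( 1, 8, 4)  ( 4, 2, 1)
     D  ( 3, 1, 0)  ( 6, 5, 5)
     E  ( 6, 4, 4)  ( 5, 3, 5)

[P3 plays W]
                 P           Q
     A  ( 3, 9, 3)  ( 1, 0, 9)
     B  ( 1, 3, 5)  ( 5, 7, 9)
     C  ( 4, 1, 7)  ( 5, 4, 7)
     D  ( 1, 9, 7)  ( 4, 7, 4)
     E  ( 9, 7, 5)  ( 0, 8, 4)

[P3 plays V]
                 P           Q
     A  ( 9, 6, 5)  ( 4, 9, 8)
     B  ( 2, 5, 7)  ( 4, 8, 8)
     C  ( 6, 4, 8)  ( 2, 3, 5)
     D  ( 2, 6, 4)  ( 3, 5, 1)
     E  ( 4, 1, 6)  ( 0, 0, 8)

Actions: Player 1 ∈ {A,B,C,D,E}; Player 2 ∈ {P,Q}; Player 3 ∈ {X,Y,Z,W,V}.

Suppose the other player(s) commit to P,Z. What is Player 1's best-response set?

u_1(A vs P,Z) = 5
u_1(B vs P,Z) = 0
u_1(C vs P,Z) = 1
u_1(D vs P,Z) = 3
u_1(E vs P,Z) = 6
max payoff 6 at {E}

BR_1 = {E}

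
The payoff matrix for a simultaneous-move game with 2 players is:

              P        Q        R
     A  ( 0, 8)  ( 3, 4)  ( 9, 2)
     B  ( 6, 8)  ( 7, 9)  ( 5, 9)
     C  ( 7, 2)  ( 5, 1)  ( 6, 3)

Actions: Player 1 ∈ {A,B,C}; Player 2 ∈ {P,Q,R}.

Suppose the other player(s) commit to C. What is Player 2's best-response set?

argmax u_2 = {R}

u_2(P vs C) = 2
u_2(Q vs C) = 1
u_2(R vs C) = 3
max payoff 3 at {R}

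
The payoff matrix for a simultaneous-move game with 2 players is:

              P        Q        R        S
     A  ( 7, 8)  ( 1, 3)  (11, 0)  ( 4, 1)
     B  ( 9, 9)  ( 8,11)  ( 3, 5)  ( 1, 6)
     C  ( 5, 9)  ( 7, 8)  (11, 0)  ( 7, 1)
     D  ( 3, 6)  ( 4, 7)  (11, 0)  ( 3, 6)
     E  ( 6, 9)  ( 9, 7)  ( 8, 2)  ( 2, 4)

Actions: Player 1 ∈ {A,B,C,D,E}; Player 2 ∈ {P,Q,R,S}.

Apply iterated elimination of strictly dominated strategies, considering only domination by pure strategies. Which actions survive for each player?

IESDS → P1:{B,E} P2:{P,Q}

P2 drop R (P beats it: A:8>0 B:9>5 C:9>0 D:6>0 E:9>2)
P1 drop D (C beats it: P:5>3 Q:7>4 S:7>3)
P2 drop S (P beats it: A:8>1 B:9>6 C:9>1 E:9>4)
P1 drop A (B beats it: P:9>7 Q:8>1)
P1 drop C (B beats it: P:9>5 Q:8>7)
P1→{B,E} P2→{P,Q}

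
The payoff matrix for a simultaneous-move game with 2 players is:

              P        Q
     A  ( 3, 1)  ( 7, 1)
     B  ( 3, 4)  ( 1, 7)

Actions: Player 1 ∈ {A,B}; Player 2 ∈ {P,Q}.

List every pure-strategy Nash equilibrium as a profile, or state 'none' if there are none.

NE set: (A,P), (A,Q)

(A,P): NE
(A,Q): NE
(B,P): not NE [P2→Q gives 7>4]
(B,Q): not NE [P1→A gives 7>1]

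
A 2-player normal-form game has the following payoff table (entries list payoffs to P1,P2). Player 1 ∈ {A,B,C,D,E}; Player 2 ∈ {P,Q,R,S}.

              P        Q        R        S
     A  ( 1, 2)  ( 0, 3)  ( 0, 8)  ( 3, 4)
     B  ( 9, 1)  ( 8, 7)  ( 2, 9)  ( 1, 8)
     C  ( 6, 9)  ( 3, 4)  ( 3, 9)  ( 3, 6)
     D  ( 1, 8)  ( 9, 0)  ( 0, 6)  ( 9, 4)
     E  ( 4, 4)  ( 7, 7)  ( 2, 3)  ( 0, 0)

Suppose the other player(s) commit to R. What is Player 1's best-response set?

argmax u_1 = {C}

u_1(A vs R) = 0
u_1(B vs R) = 2
u_1(C vs R) = 3
u_1(D vs R) = 0
u_1(E vs R) = 2
max payoff 3 at {C}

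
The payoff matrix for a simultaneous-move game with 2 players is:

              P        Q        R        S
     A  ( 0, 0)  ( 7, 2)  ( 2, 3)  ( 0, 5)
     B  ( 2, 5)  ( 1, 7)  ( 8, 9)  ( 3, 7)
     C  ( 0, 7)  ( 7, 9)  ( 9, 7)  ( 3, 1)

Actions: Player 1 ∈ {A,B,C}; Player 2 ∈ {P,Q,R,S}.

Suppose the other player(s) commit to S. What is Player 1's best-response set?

P1 best: {B,C}

u_1(A vs S) = 0
u_1(B vs S) = 3
u_1(C vs S) = 3
max payoff 3 at {B,C}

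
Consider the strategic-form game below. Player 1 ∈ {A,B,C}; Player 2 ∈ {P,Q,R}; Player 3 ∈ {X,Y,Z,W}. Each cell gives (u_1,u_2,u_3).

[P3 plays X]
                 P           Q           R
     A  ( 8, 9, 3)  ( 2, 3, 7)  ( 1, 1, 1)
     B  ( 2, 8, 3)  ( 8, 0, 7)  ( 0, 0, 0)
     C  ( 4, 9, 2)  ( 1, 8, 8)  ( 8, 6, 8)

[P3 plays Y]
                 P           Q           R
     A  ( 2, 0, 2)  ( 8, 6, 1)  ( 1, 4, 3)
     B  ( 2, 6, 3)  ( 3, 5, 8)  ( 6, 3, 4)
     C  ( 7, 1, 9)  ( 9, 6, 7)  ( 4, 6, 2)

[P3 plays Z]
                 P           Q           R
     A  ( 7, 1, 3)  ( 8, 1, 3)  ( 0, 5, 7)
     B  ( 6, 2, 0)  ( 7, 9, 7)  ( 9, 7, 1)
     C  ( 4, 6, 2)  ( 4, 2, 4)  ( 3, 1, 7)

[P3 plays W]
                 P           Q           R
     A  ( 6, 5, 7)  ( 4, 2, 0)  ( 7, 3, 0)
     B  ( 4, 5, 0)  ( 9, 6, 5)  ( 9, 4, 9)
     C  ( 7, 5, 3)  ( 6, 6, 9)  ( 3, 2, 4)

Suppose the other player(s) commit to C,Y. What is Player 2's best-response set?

u_2(P vs C,Y) = 1
u_2(Q vs C,Y) = 6
u_2(R vs C,Y) = 6
max payoff 6 at {Q,R}

P2 best: {Q,R}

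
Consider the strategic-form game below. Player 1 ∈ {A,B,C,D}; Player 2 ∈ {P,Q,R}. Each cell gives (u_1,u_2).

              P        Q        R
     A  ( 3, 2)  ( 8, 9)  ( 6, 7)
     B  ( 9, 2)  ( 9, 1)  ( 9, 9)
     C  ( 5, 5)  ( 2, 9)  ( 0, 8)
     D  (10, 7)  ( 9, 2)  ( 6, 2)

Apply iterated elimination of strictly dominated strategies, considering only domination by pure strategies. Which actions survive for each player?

P1 drop A (B beats it: P:9>3 Q:9>8 R:9>6)
P1 drop C (B beats it: P:9>5 Q:9>2 R:9>0)
P2 drop Q (P beats it: B:2>1 D:7>2)
P1→{B,D} P2→{P,R}

IESDS → P1:{B,D} P2:{P,R}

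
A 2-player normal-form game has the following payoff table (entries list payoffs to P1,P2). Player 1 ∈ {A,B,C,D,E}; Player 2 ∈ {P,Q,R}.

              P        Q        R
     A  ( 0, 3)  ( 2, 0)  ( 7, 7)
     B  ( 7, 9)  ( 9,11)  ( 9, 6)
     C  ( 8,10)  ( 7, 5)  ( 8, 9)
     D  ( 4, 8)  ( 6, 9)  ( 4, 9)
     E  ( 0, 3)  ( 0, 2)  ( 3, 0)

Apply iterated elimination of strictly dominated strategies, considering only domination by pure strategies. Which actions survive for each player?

P1 drop A (B beats it: P:7>0 Q:9>2 R:9>7)
P1 drop D (B beats it: P:7>4 Q:9>6 R:9>4)
P1 drop E (B beats it: P:7>0 Q:9>0 R:9>3)
P2 drop R (P beats it: B:9>6 C:10>9)
P1→{B,C} P2→{P,Q}

IESDS → P1:{B,C} P2:{P,Q}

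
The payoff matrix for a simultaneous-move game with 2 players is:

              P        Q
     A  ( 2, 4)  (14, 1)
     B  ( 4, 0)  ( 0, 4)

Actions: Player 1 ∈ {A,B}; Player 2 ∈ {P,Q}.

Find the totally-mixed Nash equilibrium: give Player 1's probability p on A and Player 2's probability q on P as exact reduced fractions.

(p,q) = (4/7, 7/8)

P1 indiff ⇒ q·2+(1-q)·14 = q·4+(1-q)·0 ⇒ q(-2) = (1-q)(-14) ⇒ q = 7/8
P2 indiff ⇒ p·4+(1-p)·0 = p·1+(1-p)·4 ⇒ p(3) = (1-p)(4) ⇒ p = 4/7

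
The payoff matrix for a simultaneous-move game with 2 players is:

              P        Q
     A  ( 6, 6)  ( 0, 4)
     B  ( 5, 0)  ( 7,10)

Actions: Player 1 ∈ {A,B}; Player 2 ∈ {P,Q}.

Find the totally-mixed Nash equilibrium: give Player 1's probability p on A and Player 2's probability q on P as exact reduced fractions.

p=5/6, q=7/8

P1 indiff ⇒ q·6+(1-q)·0 = q·5+(1-q)·7 ⇒ q(1) = (1-q)(7) ⇒ q = 7/8
P2 indiff ⇒ p·6+(1-p)·0 = p·4+(1-p)·10 ⇒ p(2) = (1-p)(10) ⇒ p = 5/6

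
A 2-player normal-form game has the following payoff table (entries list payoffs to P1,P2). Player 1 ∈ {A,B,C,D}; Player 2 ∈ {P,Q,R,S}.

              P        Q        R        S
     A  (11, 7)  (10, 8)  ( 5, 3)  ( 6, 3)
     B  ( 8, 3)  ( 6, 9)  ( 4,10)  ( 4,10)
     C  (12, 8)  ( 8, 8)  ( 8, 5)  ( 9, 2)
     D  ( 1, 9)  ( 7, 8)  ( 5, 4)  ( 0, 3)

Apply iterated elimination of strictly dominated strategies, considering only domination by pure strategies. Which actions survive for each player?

P1 drop B (A beats it: P:11>8 Q:10>6 R:5>4 S:6>4)
P1 drop D (C beats it: P:12>1 Q:8>7 R:8>5 S:9>0)
P2 drop R (P beats it: A:7>3 C:8>5)
P2 drop S (P beats it: A:7>3 C:8>2)
P1→{A,C} P2→{P,Q}

Survivors P1:{A,C} P2:{P,Q}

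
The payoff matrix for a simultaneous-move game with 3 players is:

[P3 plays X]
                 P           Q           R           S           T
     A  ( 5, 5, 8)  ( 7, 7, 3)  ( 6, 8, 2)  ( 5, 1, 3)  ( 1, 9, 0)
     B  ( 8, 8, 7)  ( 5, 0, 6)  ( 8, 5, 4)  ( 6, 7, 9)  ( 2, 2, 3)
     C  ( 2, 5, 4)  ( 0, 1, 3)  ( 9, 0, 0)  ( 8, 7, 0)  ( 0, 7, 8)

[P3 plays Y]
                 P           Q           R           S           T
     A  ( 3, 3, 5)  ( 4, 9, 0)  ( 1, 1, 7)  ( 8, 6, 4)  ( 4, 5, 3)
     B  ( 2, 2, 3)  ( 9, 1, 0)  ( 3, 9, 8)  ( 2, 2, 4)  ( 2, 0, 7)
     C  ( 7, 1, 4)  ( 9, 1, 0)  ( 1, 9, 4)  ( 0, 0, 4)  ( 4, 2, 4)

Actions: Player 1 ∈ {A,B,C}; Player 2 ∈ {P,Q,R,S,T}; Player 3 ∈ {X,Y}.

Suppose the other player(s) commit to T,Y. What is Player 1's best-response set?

argmax u_1 = {A,C}

u_1(A vs T,Y) = 4
u_1(B vs T,Y) = 2
u_1(C vs T,Y) = 4
max payoff 4 at {A,C}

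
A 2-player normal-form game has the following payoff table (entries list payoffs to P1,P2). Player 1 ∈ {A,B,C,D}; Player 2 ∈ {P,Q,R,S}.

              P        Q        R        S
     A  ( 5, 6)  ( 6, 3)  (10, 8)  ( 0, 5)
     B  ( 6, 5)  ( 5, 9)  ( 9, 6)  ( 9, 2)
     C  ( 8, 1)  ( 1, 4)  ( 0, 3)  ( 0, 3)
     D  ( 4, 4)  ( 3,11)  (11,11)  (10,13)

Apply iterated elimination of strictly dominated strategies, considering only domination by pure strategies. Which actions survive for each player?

P2 drop P (R beats it: A:8>6 B:6>5 C:3>1 D:11>4)
P1 drop C (B beats it: Q:5>1 R:9>0 S:9>0)
P1→{A,B,D} P2→{Q,R,S}

Survivors P1:{A,B,D} P2:{Q,R,S}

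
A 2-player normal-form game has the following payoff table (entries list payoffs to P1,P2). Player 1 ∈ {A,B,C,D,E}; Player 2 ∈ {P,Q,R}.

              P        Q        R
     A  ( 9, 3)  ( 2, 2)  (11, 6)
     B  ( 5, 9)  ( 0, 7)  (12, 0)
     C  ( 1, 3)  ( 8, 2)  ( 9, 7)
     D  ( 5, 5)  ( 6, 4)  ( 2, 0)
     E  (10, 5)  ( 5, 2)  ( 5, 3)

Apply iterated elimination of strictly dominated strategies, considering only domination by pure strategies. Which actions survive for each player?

Survivors P1:{A,B,E} P2:{P,R}

P2 drop Q (P beats it: A:3>2 B:9>7 C:3>2 D:5>4 E:5>2)
P1 drop C (A beats it: P:9>1 R:11>9)
P1 drop D (A beats it: P:9>5 R:11>2)
P1→{A,B,E} P2→{P,R}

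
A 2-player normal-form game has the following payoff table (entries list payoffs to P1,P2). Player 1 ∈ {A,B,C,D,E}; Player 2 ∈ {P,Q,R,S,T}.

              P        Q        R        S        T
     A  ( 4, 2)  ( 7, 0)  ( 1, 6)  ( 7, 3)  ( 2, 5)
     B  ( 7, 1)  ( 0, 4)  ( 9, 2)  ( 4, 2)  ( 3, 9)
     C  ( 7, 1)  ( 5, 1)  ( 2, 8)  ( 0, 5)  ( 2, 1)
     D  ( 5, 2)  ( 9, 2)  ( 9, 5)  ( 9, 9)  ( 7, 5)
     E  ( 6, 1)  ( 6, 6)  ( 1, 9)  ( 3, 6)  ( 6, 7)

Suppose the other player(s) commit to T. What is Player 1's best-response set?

u_1(A vs T) = 2
u_1(B vs T) = 3
u_1(C vs T) = 2
u_1(D vs T) = 7
u_1(E vs T) = 6
max payoff 7 at {D}

argmax u_1 = {D}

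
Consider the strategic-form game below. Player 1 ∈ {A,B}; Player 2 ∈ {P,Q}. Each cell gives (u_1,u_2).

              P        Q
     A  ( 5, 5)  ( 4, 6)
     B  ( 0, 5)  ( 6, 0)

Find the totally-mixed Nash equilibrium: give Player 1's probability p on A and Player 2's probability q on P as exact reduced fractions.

P1 indiff ⇒ q·5+(1-q)·4 = q·0+(1-q)·6 ⇒ q(5) = (1-q)(2) ⇒ q = 2/7
P2 indiff ⇒ p·5+(1-p)·5 = p·6+(1-p)·0 ⇒ p(-1) = (1-p)(-5) ⇒ p = 5/6

p=5/6, q=2/7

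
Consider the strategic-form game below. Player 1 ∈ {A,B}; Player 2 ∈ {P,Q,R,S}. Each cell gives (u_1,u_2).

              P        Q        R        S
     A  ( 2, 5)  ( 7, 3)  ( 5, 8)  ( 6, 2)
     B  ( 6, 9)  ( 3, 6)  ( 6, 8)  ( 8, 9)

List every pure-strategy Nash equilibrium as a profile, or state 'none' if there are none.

Nash profiles: (B,P), (B,S)

(A,P): not NE [P1→B gives 6>2; P2→R gives 8>5]
(A,Q): not NE [P2→R gives 8>3]
(A,R): not NE [P1→B gives 6>5]
(A,S): not NE [P1→B gives 8>6; P2→R gives 8>2]
(B,P): NE
(B,Q): not NE [P1→A gives 7>3; P2→S gives 9>6]
(B,R): not NE [P2→S gives 9>8]
(B,S): NE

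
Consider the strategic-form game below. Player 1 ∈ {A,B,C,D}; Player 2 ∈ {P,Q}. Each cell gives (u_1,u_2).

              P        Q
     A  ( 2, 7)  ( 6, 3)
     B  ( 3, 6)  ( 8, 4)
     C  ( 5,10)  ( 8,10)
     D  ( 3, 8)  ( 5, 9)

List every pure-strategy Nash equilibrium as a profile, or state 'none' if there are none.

(A,P): not NE [P1→C gives 5>2]
(A,Q): not NE [P1→C gives 8>6; P2→P gives 7>3]
(B,P): not NE [P1→C gives 5>3]
(B,Q): not NE [P2→P gives 6>4]
(C,P): NE
(C,Q): NE
(D,P): not NE [P1→C gives 5>3; P2→Q gives 9>8]
(D,Q): not NE [P1→C gives 8>5]

Nash profiles: (C,P), (C,Q)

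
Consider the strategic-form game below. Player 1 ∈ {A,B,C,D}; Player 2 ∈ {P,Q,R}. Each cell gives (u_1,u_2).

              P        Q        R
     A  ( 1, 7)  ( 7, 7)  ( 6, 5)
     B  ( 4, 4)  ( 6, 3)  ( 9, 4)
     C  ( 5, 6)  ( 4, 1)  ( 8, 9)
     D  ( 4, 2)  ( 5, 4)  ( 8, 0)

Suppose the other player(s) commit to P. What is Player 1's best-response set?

u_1(A vs P) = 1
u_1(B vs P) = 4
u_1(C vs P) = 5
u_1(D vs P) = 4
max payoff 5 at {C}

argmax u_1 = {C}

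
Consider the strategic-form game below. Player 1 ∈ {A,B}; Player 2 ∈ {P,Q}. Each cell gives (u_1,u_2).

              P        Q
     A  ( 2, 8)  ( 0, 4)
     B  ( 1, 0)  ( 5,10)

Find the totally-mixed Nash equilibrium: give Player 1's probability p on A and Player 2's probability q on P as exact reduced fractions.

P1 indiff ⇒ q·2+(1-q)·0 = q·1+(1-q)·5 ⇒ q(1) = (1-q)(5) ⇒ q = 5/6
P2 indiff ⇒ p·8+(1-p)·0 = p·4+(1-p)·10 ⇒ p(4) = (1-p)(10) ⇒ p = 5/7

(p,q) = (5/7, 5/6)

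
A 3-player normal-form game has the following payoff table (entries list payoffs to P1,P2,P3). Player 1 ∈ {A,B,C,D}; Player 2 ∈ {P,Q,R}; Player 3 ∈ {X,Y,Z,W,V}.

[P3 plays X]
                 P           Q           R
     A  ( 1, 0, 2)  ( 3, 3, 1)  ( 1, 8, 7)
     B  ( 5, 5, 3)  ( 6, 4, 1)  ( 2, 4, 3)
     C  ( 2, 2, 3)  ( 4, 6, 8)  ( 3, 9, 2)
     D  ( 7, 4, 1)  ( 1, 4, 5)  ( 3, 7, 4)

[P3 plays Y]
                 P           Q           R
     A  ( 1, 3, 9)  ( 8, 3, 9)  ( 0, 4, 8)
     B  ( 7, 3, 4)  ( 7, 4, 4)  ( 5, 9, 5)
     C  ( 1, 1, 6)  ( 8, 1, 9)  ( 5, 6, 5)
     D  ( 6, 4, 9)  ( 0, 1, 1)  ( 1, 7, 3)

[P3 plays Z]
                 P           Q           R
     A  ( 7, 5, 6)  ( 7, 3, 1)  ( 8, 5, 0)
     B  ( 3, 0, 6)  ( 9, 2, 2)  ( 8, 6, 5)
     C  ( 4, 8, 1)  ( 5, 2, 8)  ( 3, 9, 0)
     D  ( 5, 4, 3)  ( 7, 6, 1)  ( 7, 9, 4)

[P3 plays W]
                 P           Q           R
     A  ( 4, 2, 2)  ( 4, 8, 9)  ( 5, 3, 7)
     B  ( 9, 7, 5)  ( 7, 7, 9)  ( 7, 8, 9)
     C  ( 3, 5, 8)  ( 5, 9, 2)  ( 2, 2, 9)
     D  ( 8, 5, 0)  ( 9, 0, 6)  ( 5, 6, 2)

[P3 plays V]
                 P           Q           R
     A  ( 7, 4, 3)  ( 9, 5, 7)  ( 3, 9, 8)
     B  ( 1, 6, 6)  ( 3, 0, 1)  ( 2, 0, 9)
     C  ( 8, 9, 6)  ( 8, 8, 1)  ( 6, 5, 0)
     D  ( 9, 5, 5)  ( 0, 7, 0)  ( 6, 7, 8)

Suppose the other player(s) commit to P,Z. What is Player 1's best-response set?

P1 best: {A}

u_1(A vs P,Z) = 7
u_1(B vs P,Z) = 3
u_1(C vs P,Z) = 4
u_1(D vs P,Z) = 5
max payoff 7 at {A}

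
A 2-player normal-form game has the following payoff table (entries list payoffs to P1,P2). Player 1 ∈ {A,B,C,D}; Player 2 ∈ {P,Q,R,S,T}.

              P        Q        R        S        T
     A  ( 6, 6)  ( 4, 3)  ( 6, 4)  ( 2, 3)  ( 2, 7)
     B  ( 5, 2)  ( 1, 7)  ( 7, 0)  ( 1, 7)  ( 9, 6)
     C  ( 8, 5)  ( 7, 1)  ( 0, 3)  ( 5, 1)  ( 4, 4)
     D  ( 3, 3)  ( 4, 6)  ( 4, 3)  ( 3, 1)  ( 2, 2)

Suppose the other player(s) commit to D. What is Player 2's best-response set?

u_2(P vs D) = 3
u_2(Q vs D) = 6
u_2(R vs D) = 3
u_2(S vs D) = 1
u_2(T vs D) = 2
max payoff 6 at {Q}

argmax u_2 = {Q}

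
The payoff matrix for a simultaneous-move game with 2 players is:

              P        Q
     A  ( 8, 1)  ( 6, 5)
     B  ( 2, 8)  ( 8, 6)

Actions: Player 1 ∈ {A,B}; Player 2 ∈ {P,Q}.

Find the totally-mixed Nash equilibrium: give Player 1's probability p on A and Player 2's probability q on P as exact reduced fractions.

P1 indiff ⇒ q·8+(1-q)·6 = q·2+(1-q)·8 ⇒ q(6) = (1-q)(2) ⇒ q = 1/4
P2 indiff ⇒ p·1+(1-p)·8 = p·5+(1-p)·6 ⇒ p(-4) = (1-p)(-2) ⇒ p = 1/3

P1 mixes 1/3 on A; P2 mixes 1/4 on P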